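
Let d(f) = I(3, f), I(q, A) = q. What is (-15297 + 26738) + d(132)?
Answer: 11444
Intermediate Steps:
d(f) = 3
(-15297 + 26738) + d(132) = (-15297 + 26738) + 3 = 11441 + 3 = 11444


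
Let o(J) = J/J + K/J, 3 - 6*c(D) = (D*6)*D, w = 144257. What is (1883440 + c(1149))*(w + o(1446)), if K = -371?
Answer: 78326599546621/964 ≈ 8.1252e+10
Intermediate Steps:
c(D) = 1/2 - D**2 (c(D) = 1/2 - D*6*D/6 = 1/2 - 6*D*D/6 = 1/2 - D**2)
o(J) = 1 - 371/J (o(J) = J/J - 371/J = 1 - 371/J)
(1883440 + c(1149))*(w + o(1446)) = (1883440 + (1/2 - 1*1149**2))*(144257 + (-371 + 1446)/1446) = (1883440 + (1/2 - 1*1320201))*(144257 + (1/1446)*1075) = (1883440 + (1/2 - 1320201))*(144257 + 1075/1446) = (1883440 - 2640401/2)*(208596697/1446) = (1126479/2)*(208596697/1446) = 78326599546621/964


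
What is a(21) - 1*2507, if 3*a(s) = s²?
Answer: -2360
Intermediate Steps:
a(s) = s²/3
a(21) - 1*2507 = (⅓)*21² - 1*2507 = (⅓)*441 - 2507 = 147 - 2507 = -2360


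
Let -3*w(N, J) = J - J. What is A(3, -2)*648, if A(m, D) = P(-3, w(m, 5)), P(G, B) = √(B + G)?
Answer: 648*I*√3 ≈ 1122.4*I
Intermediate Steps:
w(N, J) = 0 (w(N, J) = -(J - J)/3 = -⅓*0 = 0)
A(m, D) = I*√3 (A(m, D) = √(0 - 3) = √(-3) = I*√3)
A(3, -2)*648 = (I*√3)*648 = 648*I*√3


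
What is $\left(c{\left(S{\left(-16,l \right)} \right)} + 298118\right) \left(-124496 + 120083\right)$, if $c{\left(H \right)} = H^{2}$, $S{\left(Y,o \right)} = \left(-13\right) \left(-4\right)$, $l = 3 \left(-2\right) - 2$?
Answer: $-1327527486$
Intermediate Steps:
$l = -8$ ($l = -6 - 2 = -8$)
$S{\left(Y,o \right)} = 52$
$\left(c{\left(S{\left(-16,l \right)} \right)} + 298118\right) \left(-124496 + 120083\right) = \left(52^{2} + 298118\right) \left(-124496 + 120083\right) = \left(2704 + 298118\right) \left(-4413\right) = 300822 \left(-4413\right) = -1327527486$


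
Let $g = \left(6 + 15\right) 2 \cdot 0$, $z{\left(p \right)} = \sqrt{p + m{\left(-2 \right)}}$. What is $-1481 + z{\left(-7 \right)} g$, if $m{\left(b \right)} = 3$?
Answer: $-1481$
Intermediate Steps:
$z{\left(p \right)} = \sqrt{3 + p}$ ($z{\left(p \right)} = \sqrt{p + 3} = \sqrt{3 + p}$)
$g = 0$ ($g = 21 \cdot 0 = 0$)
$-1481 + z{\left(-7 \right)} g = -1481 + \sqrt{3 - 7} \cdot 0 = -1481 + \sqrt{-4} \cdot 0 = -1481 + 2 i 0 = -1481 + 0 = -1481$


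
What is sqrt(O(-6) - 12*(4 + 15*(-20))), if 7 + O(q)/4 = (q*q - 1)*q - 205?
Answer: 2*sqrt(466) ≈ 43.174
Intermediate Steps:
O(q) = -848 + 4*q*(-1 + q**2) (O(q) = -28 + 4*((q*q - 1)*q - 205) = -28 + 4*((q**2 - 1)*q - 205) = -28 + 4*((-1 + q**2)*q - 205) = -28 + 4*(q*(-1 + q**2) - 205) = -28 + 4*(-205 + q*(-1 + q**2)) = -28 + (-820 + 4*q*(-1 + q**2)) = -848 + 4*q*(-1 + q**2))
sqrt(O(-6) - 12*(4 + 15*(-20))) = sqrt((-848 - 4*(-6) + 4*(-6)**3) - 12*(4 + 15*(-20))) = sqrt((-848 + 24 + 4*(-216)) - 12*(4 - 300)) = sqrt((-848 + 24 - 864) - 12*(-296)) = sqrt(-1688 + 3552) = sqrt(1864) = 2*sqrt(466)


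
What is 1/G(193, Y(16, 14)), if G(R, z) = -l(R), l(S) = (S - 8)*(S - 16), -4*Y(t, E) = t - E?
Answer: -1/32745 ≈ -3.0539e-5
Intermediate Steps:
Y(t, E) = -t/4 + E/4 (Y(t, E) = -(t - E)/4 = -t/4 + E/4)
l(S) = (-16 + S)*(-8 + S) (l(S) = (-8 + S)*(-16 + S) = (-16 + S)*(-8 + S))
G(R, z) = -128 - R² + 24*R (G(R, z) = -(128 + R² - 24*R) = -128 - R² + 24*R)
1/G(193, Y(16, 14)) = 1/(-128 - 1*193² + 24*193) = 1/(-128 - 1*37249 + 4632) = 1/(-128 - 37249 + 4632) = 1/(-32745) = -1/32745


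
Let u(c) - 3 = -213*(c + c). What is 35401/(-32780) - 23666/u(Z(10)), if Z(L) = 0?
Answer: -775877683/98340 ≈ -7889.8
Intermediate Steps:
u(c) = 3 - 426*c (u(c) = 3 - 213*(c + c) = 3 - 426*c)
35401/(-32780) - 23666/u(Z(10)) = 35401/(-32780) - 23666/(3 - 426*0) = 35401*(-1/32780) - 23666/(3 + 0) = -35401/32780 - 23666/3 = -775877683/98340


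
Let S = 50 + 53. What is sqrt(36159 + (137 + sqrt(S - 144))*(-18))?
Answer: sqrt(33693 - 18*I*sqrt(41)) ≈ 183.56 - 0.3139*I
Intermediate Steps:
S = 103
sqrt(36159 + (137 + sqrt(S - 144))*(-18)) = sqrt(36159 + (137 + sqrt(103 - 144))*(-18)) = sqrt(36159 + (137 + sqrt(-41))*(-18)) = sqrt(36159 + (137 + I*sqrt(41))*(-18)) = sqrt(36159 + (-2466 - 18*I*sqrt(41))) = sqrt(33693 - 18*I*sqrt(41))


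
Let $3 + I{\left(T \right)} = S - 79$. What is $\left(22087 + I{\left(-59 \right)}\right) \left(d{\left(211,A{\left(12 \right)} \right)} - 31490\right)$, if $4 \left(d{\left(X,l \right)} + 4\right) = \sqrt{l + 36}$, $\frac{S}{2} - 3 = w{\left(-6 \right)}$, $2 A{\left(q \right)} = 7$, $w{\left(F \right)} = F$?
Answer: $-692836506 + \frac{21999 \sqrt{158}}{8} \approx -6.928 \cdot 10^{8}$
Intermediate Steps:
$A{\left(q \right)} = \frac{7}{2}$ ($A{\left(q \right)} = \frac{1}{2} \cdot 7 = \frac{7}{2}$)
$S = -6$ ($S = 6 + 2 \left(-6\right) = 6 - 12 = -6$)
$d{\left(X,l \right)} = -4 + \frac{\sqrt{36 + l}}{4}$ ($d{\left(X,l \right)} = -4 + \frac{\sqrt{l + 36}}{4} = -4 + \frac{\sqrt{36 + l}}{4}$)
$I{\left(T \right)} = -88$ ($I{\left(T \right)} = -3 - 85 = -88$)
$\left(22087 + I{\left(-59 \right)}\right) \left(d{\left(211,A{\left(12 \right)} \right)} - 31490\right) = \left(22087 - 88\right) \left(\left(-4 + \frac{\sqrt{36 + \frac{7}{2}}}{4}\right) - 31490\right) = 21999 \left(\left(-4 + \frac{\sqrt{\frac{79}{2}}}{4}\right) - 31490\right) = 21999 \left(\left(-4 + \frac{\frac{1}{2} \sqrt{158}}{4}\right) - 31490\right) = 21999 \left(\left(-4 + \frac{\sqrt{158}}{8}\right) - 31490\right) = 21999 \left(-31494 + \frac{\sqrt{158}}{8}\right) = -692836506 + \frac{21999 \sqrt{158}}{8}$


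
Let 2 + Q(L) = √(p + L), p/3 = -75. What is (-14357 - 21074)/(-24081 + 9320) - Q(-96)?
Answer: 64953/14761 - I*√321 ≈ 4.4003 - 17.916*I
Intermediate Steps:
p = -225 (p = 3*(-75) = -225)
Q(L) = -2 + √(-225 + L)
(-14357 - 21074)/(-24081 + 9320) - Q(-96) = (-14357 - 21074)/(-24081 + 9320) - (-2 + √(-225 - 96)) = -35431/(-14761) - (-2 + √(-321)) = -35431*(-1/14761) - (-2 + I*√321) = 35431/14761 + (2 - I*√321) = 64953/14761 - I*√321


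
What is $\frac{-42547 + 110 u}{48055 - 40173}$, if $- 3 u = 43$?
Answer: $- \frac{132371}{23646} \approx -5.598$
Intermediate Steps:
$u = - \frac{43}{3}$ ($u = \left(- \frac{1}{3}\right) 43 = - \frac{43}{3} \approx -14.333$)
$\frac{-42547 + 110 u}{48055 - 40173} = \frac{-42547 + 110 \left(- \frac{43}{3}\right)}{48055 - 40173} = \frac{-42547 - \frac{4730}{3}}{7882} = \left(- \frac{132371}{3}\right) \frac{1}{7882} = - \frac{132371}{23646}$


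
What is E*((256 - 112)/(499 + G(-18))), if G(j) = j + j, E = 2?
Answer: 288/463 ≈ 0.62203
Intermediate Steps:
G(j) = 2*j
E*((256 - 112)/(499 + G(-18))) = 2*((256 - 112)/(499 + 2*(-18))) = 2*(144/(499 - 36)) = 2*(144/463) = 288/463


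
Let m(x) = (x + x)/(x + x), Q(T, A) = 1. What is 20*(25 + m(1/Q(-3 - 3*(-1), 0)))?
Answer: 520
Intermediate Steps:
m(x) = 1 (m(x) = (2*x)/((2*x)) = (2*x)*(1/(2*x)) = 1)
20*(25 + m(1/Q(-3 - 3*(-1), 0))) = 20*(25 + 1) = 20*26 = 520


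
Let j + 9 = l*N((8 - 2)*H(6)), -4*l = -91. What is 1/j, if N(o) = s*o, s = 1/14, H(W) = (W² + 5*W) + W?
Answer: 1/693 ≈ 0.0014430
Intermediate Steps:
H(W) = W² + 6*W
l = 91/4 (l = -¼*(-91) = 91/4 ≈ 22.750)
s = 1/14 ≈ 0.071429
N(o) = o/14
j = 693 (j = -9 + 91*(((8 - 2)*(6*(6 + 6)))/14)/4 = -9 + 91*((6*(6*12))/14)/4 = -9 + 91*((6*72)/14)/4 = -9 + 91*((1/14)*432)/4 = -9 + (91/4)*(216/7) = -9 + 702 = 693)
1/j = 1/693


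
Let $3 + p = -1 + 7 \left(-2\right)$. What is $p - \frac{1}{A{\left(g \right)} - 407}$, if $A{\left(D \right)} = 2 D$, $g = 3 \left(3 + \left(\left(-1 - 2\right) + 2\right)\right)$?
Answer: $- \frac{7109}{395} \approx -17.997$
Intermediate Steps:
$g = 6$ ($g = 3 \left(3 + \left(-3 + 2\right)\right) = 3 \left(3 - 1\right) = 3 \cdot 2 = 6$)
$p = -18$ ($p = -3 + \left(-1 + 7 \left(-2\right)\right) = -3 - 15 = -18$)
$p - \frac{1}{A{\left(g \right)} - 407} = -18 - \frac{1}{2 \cdot 6 - 407} = -18 - \frac{1}{12 - 407} = -18 - \frac{1}{-395} = -18 - - \frac{1}{395} = -18 + \frac{1}{395} = - \frac{7109}{395}$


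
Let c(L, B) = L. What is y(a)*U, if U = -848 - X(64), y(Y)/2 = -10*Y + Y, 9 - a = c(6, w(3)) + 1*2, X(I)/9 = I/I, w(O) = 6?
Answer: 15426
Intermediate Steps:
X(I) = 9 (X(I) = 9*(I/I) = 9*1 = 9)
a = 1 (a = 9 - (6 + 1*2) = 9 - (6 + 2) = 9 - 1*8 = 9 - 8 = 1)
y(Y) = -18*Y (y(Y) = 2*(-10*Y + Y) = 2*(-9*Y) = -18*Y)
U = -857 (U = -848 - 1*9 = -848 - 9 = -857)
y(a)*U = -18*1*(-857) = -18*(-857) = 15426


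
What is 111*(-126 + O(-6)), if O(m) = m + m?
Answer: -15318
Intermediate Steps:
O(m) = 2*m
111*(-126 + O(-6)) = 111*(-126 + 2*(-6)) = 111*(-126 - 12) = 111*(-138) = -15318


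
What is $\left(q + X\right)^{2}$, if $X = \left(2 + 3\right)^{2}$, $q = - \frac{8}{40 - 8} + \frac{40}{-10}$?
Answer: $\frac{6889}{16} \approx 430.56$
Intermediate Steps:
$q = - \frac{17}{4}$ ($q = - \frac{8}{32} + 40 \left(- \frac{1}{10}\right) = \left(-8\right) \frac{1}{32} - 4 = - \frac{1}{4} - 4 = - \frac{17}{4} \approx -4.25$)
$X = 25$ ($X = 5^{2} = 25$)
$\left(q + X\right)^{2} = \left(- \frac{17}{4} + 25\right)^{2} = \left(\frac{83}{4}\right)^{2} = \frac{6889}{16}$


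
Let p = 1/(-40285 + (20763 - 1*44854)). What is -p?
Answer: 1/64376 ≈ 1.5534e-5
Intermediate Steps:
p = -1/64376 (p = 1/(-40285 + (20763 - 44854)) = 1/(-40285 - 24091) = 1/(-64376) = -1/64376 ≈ -1.5534e-5)
-p = -1*(-1/64376) = 1/64376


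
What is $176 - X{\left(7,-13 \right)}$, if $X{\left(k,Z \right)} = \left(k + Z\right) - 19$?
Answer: $201$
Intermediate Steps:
$X{\left(k,Z \right)} = -19 + Z + k$ ($X{\left(k,Z \right)} = \left(Z + k\right) - 19 = -19 + Z + k$)
$176 - X{\left(7,-13 \right)} = 176 - \left(-19 - 13 + 7\right) = 176 - -25 = 176 + 25 = 201$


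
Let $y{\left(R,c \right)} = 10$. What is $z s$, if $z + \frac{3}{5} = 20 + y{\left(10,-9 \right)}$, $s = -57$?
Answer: $- \frac{8379}{5} \approx -1675.8$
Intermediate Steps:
$z = \frac{147}{5}$ ($z = - \frac{3}{5} + \left(20 + 10\right) = - \frac{3}{5} + 30 = \frac{147}{5} \approx 29.4$)
$z s = \frac{147}{5} \left(-57\right) = - \frac{8379}{5}$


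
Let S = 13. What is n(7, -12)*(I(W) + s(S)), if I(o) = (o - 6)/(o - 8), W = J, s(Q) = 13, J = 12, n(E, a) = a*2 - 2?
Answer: -377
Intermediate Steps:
n(E, a) = -2 + 2*a (n(E, a) = 2*a - 2 = -2 + 2*a)
W = 12
I(o) = (-6 + o)/(-8 + o)
n(7, -12)*(I(W) + s(S)) = (-2 + 2*(-12))*((-6 + 12)/(-8 + 12) + 13) = (-2 - 24)*(6/4 + 13) = -26*((¼)*6 + 13) = -26*(3/2 + 13) = -26*29/2 = -377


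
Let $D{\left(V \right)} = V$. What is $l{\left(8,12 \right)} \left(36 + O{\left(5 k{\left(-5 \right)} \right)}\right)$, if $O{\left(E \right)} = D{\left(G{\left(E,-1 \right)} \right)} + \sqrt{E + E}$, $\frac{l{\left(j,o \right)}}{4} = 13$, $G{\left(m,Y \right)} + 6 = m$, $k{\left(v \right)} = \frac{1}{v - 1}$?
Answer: $\frac{4550}{3} + \frac{52 i \sqrt{15}}{3} \approx 1516.7 + 67.132 i$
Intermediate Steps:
$k{\left(v \right)} = \frac{1}{-1 + v}$
$G{\left(m,Y \right)} = -6 + m$
$l{\left(j,o \right)} = 52$ ($l{\left(j,o \right)} = 4 \cdot 13 = 52$)
$O{\left(E \right)} = -6 + E + \sqrt{2} \sqrt{E}$ ($O{\left(E \right)} = \left(-6 + E\right) + \sqrt{E + E} = \left(-6 + E\right) + \sqrt{2 E} = \left(-6 + E\right) + \sqrt{2} \sqrt{E} = -6 + E + \sqrt{2} \sqrt{E}$)
$l{\left(8,12 \right)} \left(36 + O{\left(5 k{\left(-5 \right)} \right)}\right) = 52 \left(36 + \left(-6 + \frac{5}{-1 - 5} + \sqrt{2} \sqrt{\frac{5}{-1 - 5}}\right)\right) = 52 \left(36 + \left(-6 + \frac{5}{-6} + \sqrt{2} \sqrt{\frac{5}{-6}}\right)\right) = 52 \left(36 + \left(-6 + 5 \left(- \frac{1}{6}\right) + \sqrt{2} \sqrt{5 \left(- \frac{1}{6}\right)}\right)\right) = 52 \left(36 - \left(\frac{41}{6} - \sqrt{2} \sqrt{- \frac{5}{6}}\right)\right) = 52 \left(36 - \left(\frac{41}{6} - \sqrt{2} \frac{i \sqrt{30}}{6}\right)\right) = 52 \left(36 - \left(\frac{41}{6} - \frac{i \sqrt{15}}{3}\right)\right) = 52 \left(\frac{175}{6} + \frac{i \sqrt{15}}{3}\right) = \frac{4550}{3} + \frac{52 i \sqrt{15}}{3}$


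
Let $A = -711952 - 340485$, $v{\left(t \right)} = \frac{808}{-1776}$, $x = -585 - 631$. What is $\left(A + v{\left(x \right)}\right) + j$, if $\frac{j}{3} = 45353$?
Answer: $- \frac{203436017}{222} \approx -9.1638 \cdot 10^{5}$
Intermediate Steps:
$x = -1216$ ($x = -585 - 631 = -1216$)
$v{\left(t \right)} = - \frac{101}{222}$ ($v{\left(t \right)} = 808 \left(- \frac{1}{1776}\right) = - \frac{101}{222}$)
$j = 136059$ ($j = 3 \cdot 45353 = 136059$)
$A = -1052437$
$\left(A + v{\left(x \right)}\right) + j = \left(-1052437 - \frac{101}{222}\right) + 136059 = - \frac{233641115}{222} + 136059 = - \frac{203436017}{222}$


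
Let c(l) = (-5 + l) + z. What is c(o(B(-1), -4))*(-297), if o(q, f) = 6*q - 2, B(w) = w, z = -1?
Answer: 4158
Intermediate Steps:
o(q, f) = -2 + 6*q
c(l) = -6 + l (c(l) = (-5 + l) - 1 = -6 + l)
c(o(B(-1), -4))*(-297) = (-6 + (-2 + 6*(-1)))*(-297) = (-6 + (-2 - 6))*(-297) = (-6 - 8)*(-297) = -14*(-297) = 4158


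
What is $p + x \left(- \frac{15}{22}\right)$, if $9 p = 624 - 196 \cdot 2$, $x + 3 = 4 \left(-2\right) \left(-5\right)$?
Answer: $\frac{109}{198} \approx 0.5505$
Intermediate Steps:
$x = 37$ ($x = -3 + 4 \left(-2\right) \left(-5\right) = -3 - -40 = -3 + 40 = 37$)
$p = \frac{232}{9}$ ($p = \frac{624 - 196 \cdot 2}{9} = \frac{624 - 392}{9} = \frac{1}{9} \cdot 232 = \frac{232}{9} \approx 25.778$)
$p + x \left(- \frac{15}{22}\right) = \frac{232}{9} + 37 \left(- \frac{15}{22}\right) = \frac{232}{9} - \frac{555}{22} = \frac{109}{198}$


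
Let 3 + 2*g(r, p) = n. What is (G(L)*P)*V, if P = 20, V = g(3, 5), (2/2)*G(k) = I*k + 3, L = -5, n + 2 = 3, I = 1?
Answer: 40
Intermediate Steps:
n = 1 (n = -2 + 3 = 1)
g(r, p) = -1 (g(r, p) = -3/2 + (½)*1 = -3/2 + ½ = -1)
G(k) = 3 + k (G(k) = 1*k + 3 = k + 3 = 3 + k)
V = -1
(G(L)*P)*V = ((3 - 5)*20)*(-1) = -2*20*(-1) = -40*(-1) = 40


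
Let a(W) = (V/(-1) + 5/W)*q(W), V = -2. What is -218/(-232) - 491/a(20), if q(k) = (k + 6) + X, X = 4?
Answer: -99197/15660 ≈ -6.3344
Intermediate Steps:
q(k) = 10 + k (q(k) = (k + 6) + 4 = (6 + k) + 4 = 10 + k)
a(W) = (2 + 5/W)*(10 + W) (a(W) = (-2/(-1) + 5/W)*(10 + W) = (-2*(-1) + 5/W)*(10 + W) = (2 + 5/W)*(10 + W))
-218/(-232) - 491/a(20) = -218/(-232) - 491/(25 + 2*20 + 50/20) = -218*(-1/232) - 491/(25 + 40 + 50*(1/20)) = 109/116 - 491/(25 + 40 + 5/2) = 109/116 - 491/135/2 = 109/116 - 491*2/135 = 109/116 - 982/135 = -99197/15660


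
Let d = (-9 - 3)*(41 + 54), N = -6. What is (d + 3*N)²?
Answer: 1340964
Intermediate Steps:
d = -1140 (d = -12*95 = -1140)
(d + 3*N)² = (-1140 + 3*(-6))² = (-1140 - 18)² = (-1158)² = 1340964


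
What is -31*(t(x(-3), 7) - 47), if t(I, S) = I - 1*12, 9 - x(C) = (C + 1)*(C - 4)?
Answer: 1984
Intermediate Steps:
x(C) = 9 - (1 + C)*(-4 + C) (x(C) = 9 - (C + 1)*(C - 4) = 9 - (1 + C)*(-4 + C))
t(I, S) = -12 + I (t(I, S) = I - 12 = -12 + I)
-31*(t(x(-3), 7) - 47) = -31*((-12 + (13 - 1*(-3)² + 3*(-3))) - 47) = -31*((-12 + (13 - 1*9 - 9)) - 47) = -31*((-12 + (13 - 9 - 9)) - 47) = -31*((-12 - 5) - 47) = -31*(-17 - 47) = -31*(-64) = 1984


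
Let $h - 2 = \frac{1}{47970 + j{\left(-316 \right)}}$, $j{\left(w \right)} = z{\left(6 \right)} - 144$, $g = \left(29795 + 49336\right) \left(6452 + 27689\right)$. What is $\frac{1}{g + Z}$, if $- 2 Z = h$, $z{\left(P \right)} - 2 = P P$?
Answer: $\frac{95728}{258619862800159} \approx 3.7015 \cdot 10^{-10}$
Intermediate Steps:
$z{\left(P \right)} = 2 + P^{2}$ ($z{\left(P \right)} = 2 + P P = 2 + P^{2}$)
$g = 2701611471$ ($g = 79131 \cdot 34141 = 2701611471$)
$j{\left(w \right)} = -106$ ($j{\left(w \right)} = \left(2 + 6^{2}\right) - 144 = \left(2 + 36\right) - 144 = 38 - 144 = -106$)
$h = \frac{95729}{47864}$ ($h = 2 + \frac{1}{47970 - 106} = 2 + \frac{1}{47864} = \frac{95729}{47864} \approx 2.0$)
$Z = - \frac{95729}{95728}$ ($Z = \left(- \frac{1}{2}\right) \frac{95729}{47864} = - \frac{95729}{95728} \approx -1.0$)
$\frac{1}{g + Z} = \frac{1}{2701611471 - \frac{95729}{95728}} = \frac{1}{\frac{258619862800159}{95728}} = \frac{95728}{258619862800159}$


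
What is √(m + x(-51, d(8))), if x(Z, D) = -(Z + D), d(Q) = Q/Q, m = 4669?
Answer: 11*√39 ≈ 68.695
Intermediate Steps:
d(Q) = 1
x(Z, D) = -D - Z (x(Z, D) = -(D + Z) = -D - Z)
√(m + x(-51, d(8))) = √(4669 + (-1*1 - 1*(-51))) = √(4669 + (-1 + 51)) = √(4669 + 50) = √4719 = 11*√39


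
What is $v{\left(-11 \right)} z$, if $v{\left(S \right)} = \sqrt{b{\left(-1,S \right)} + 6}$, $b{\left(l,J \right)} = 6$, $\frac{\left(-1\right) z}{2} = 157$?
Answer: $- 628 \sqrt{3} \approx -1087.7$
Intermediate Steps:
$z = -314$ ($z = \left(-2\right) 157 = -314$)
$v{\left(S \right)} = 2 \sqrt{3}$ ($v{\left(S \right)} = \sqrt{6 + 6} = \sqrt{12} = 2 \sqrt{3}$)
$v{\left(-11 \right)} z = 2 \sqrt{3} \left(-314\right) = - 628 \sqrt{3}$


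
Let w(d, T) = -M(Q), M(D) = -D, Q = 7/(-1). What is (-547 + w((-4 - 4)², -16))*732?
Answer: -405528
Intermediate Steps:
Q = -7 (Q = 7*(-1) = -7)
w(d, T) = -7 (w(d, T) = -(-1)*(-7) = -1*7 = -7)
(-547 + w((-4 - 4)², -16))*732 = (-547 - 7)*732 = -554*732 = -405528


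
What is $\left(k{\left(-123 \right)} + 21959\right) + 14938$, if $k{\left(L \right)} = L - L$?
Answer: $36897$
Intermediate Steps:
$k{\left(L \right)} = 0$
$\left(k{\left(-123 \right)} + 21959\right) + 14938 = \left(0 + 21959\right) + 14938 = 21959 + 14938 = 36897$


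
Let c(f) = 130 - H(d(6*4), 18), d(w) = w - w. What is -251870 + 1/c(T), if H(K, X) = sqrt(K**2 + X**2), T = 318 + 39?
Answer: -28209439/112 ≈ -2.5187e+5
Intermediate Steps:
d(w) = 0
T = 357
c(f) = 112 (c(f) = 130 - sqrt(0**2 + 18**2) = 130 - sqrt(0 + 324) = 130 - sqrt(324) = 130 - 1*18 = 130 - 18 = 112)
-251870 + 1/c(T) = -251870 + 1/112 = -28209439/112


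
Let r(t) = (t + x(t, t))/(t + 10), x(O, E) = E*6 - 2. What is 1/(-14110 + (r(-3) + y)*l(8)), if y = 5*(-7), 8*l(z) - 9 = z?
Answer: -14/198679 ≈ -7.0465e-5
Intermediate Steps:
l(z) = 9/8 + z/8
x(O, E) = -2 + 6*E (x(O, E) = 6*E - 2 = -2 + 6*E)
y = -35
r(t) = (-2 + 7*t)/(10 + t) (r(t) = (t + (-2 + 6*t))/(t + 10) = (-2 + 7*t)/(10 + t))
1/(-14110 + (r(-3) + y)*l(8)) = 1/(-14110 + ((-2 + 7*(-3))/(10 - 3) - 35)*(9/8 + (⅛)*8)) = 1/(-14110 + ((-2 - 21)/7 - 35)*(9/8 + 1)) = 1/(-14110 + ((⅐)*(-23) - 35)*(17/8)) = 1/(-14110 + (-23/7 - 35)*(17/8)) = 1/(-14110 - 268/7*17/8) = 1/(-14110 - 1139/14) = 1/(-198679/14) = -14/198679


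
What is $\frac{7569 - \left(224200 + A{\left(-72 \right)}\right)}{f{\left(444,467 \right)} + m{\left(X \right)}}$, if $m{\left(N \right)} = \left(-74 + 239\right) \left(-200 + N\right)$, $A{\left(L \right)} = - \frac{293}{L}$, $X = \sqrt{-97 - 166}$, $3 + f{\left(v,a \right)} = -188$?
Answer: $\frac{39823391575}{6141060864} + \frac{65990375 i \sqrt{263}}{2047020288} \approx 6.4848 + 0.5228 i$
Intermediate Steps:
$f{\left(v,a \right)} = -191$ ($f{\left(v,a \right)} = -3 - 188 = -191$)
$X = i \sqrt{263}$ ($X = \sqrt{-263} = i \sqrt{263} \approx 16.217 i$)
$m{\left(N \right)} = -33000 + 165 N$ ($m{\left(N \right)} = 165 \left(-200 + N\right) = -33000 + 165 N$)
$\frac{7569 - \left(224200 + A{\left(-72 \right)}\right)}{f{\left(444,467 \right)} + m{\left(X \right)}} = \frac{7569 - \left(224200 - \frac{293}{-72}\right)}{-191 - \left(33000 - 165 i \sqrt{263}\right)} = \frac{7569 - \left(224200 - - \frac{293}{72}\right)}{-191 - \left(33000 - 165 i \sqrt{263}\right)} = \frac{7569 - \frac{16142693}{72}}{-33191 + 165 i \sqrt{263}} = - \frac{15597725}{72 \left(-33191 + 165 i \sqrt{263}\right)}$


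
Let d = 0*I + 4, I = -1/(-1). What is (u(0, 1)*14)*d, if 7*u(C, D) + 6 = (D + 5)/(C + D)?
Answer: 0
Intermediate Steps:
I = 1 (I = -1*(-1) = 1)
u(C, D) = -6/7 + (5 + D)/(7*(C + D)) (u(C, D) = -6/7 + ((D + 5)/(C + D))/7 = -6/7 + ((5 + D)/(C + D))/7 = -6/7 + (5 + D)/(7*(C + D)))
d = 4 (d = 0*1 + 4 = 0 + 4 = 4)
(u(0, 1)*14)*d = (((5 - 6*0 - 5*1)/(7*(0 + 1)))*14)*4 = (((⅐)*(5 + 0 - 5)/1)*14)*4 = (((⅐)*1*0)*14)*4 = (0*14)*4 = 0*4 = 0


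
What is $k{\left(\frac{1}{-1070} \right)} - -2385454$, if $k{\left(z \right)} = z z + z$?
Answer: $\frac{2731106283531}{1144900} \approx 2.3855 \cdot 10^{6}$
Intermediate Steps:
$k{\left(z \right)} = z + z^{2}$ ($k{\left(z \right)} = z^{2} + z = z + z^{2}$)
$k{\left(\frac{1}{-1070} \right)} - -2385454 = \frac{1 + \frac{1}{-1070}}{-1070} - -2385454 = - \frac{1 - \frac{1}{1070}}{1070} + 2385454 = \left(- \frac{1}{1070}\right) \frac{1069}{1070} + 2385454 = - \frac{1069}{1144900} + 2385454 = \frac{2731106283531}{1144900}$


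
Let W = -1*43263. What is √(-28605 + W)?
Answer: 2*I*√17967 ≈ 268.08*I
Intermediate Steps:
W = -43263
√(-28605 + W) = √(-28605 - 43263) = √(-71868) = 2*I*√17967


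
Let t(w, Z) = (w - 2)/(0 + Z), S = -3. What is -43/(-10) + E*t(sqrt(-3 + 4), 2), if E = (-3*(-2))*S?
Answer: 133/10 ≈ 13.300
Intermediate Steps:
t(w, Z) = (-2 + w)/Z
E = -18 (E = -3*(-2)*(-3) = 6*(-3) = -18)
-43/(-10) + E*t(sqrt(-3 + 4), 2) = -43/(-10) - 18*(-2 + sqrt(-3 + 4))/2 = -43*(-1/10) - 9*(-2 + sqrt(1)) = 43/10 - 9*(-2 + 1) = 43/10 - 9*(-1) = 43/10 - 18*(-1/2) = 43/10 + 9 = 133/10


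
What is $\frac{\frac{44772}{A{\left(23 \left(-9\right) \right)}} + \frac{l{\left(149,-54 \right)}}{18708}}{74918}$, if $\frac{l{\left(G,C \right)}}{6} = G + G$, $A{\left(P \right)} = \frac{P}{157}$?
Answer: $- \frac{3652832731}{8059004178} \approx -0.45326$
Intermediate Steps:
$A{\left(P \right)} = \frac{P}{157}$ ($A{\left(P \right)} = P \frac{1}{157} = \frac{P}{157}$)
$l{\left(G,C \right)} = 12 G$ ($l{\left(G,C \right)} = 6 \left(G + G\right) = 6 \cdot 2 G = 12 G$)
$\frac{\frac{44772}{A{\left(23 \left(-9\right) \right)}} + \frac{l{\left(149,-54 \right)}}{18708}}{74918} = \frac{\frac{44772}{\frac{1}{157} \cdot 23 \left(-9\right)} + \frac{12 \cdot 149}{18708}}{74918} = \left(\frac{44772}{\frac{1}{157} \left(-207\right)} + 1788 \cdot \frac{1}{18708}\right) \frac{1}{74918} = \left(\frac{44772}{- \frac{207}{157}} + \frac{149}{1559}\right) \frac{1}{74918} = \left(44772 \left(- \frac{157}{207}\right) + \frac{149}{1559}\right) \frac{1}{74918} = \left(- \frac{2343068}{69} + \frac{149}{1559}\right) \frac{1}{74918} = \left(- \frac{3652832731}{107571}\right) \frac{1}{74918} = - \frac{3652832731}{8059004178}$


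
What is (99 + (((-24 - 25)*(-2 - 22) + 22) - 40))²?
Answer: 1580049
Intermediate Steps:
(99 + (((-24 - 25)*(-2 - 22) + 22) - 40))² = (99 + ((-49*(-24) + 22) - 40))² = (99 + ((1176 + 22) - 40))² = (99 + (1198 - 40))² = (99 + 1158)² = 1257² = 1580049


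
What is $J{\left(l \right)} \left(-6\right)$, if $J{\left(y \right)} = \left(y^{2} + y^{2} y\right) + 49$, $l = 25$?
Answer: $-97794$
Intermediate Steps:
$J{\left(y \right)} = 49 + y^{2} + y^{3}$ ($J{\left(y \right)} = \left(y^{2} + y^{3}\right) + 49 = 49 + y^{2} + y^{3}$)
$J{\left(l \right)} \left(-6\right) = \left(49 + 25^{2} + 25^{3}\right) \left(-6\right) = \left(49 + 625 + 15625\right) \left(-6\right) = 16299 \left(-6\right) = -97794$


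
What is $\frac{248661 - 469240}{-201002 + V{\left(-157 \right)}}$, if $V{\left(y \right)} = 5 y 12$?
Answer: $\frac{220579}{210422} \approx 1.0483$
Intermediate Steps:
$V{\left(y \right)} = 60 y$
$\frac{248661 - 469240}{-201002 + V{\left(-157 \right)}} = \frac{248661 - 469240}{-201002 + 60 \left(-157\right)} = - \frac{220579}{-201002 - 9420} = - \frac{220579}{-210422} = \left(-220579\right) \left(- \frac{1}{210422}\right) = \frac{220579}{210422}$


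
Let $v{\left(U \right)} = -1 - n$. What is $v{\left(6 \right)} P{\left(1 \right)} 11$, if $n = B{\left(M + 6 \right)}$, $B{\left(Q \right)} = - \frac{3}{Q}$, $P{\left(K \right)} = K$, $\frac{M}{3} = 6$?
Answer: $- \frac{77}{8} \approx -9.625$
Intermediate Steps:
$M = 18$ ($M = 3 \cdot 6 = 18$)
$n = - \frac{1}{8}$ ($n = - \frac{3}{18 + 6} = - \frac{3}{24} = \left(-3\right) \frac{1}{24} = - \frac{1}{8} \approx -0.125$)
$v{\left(U \right)} = - \frac{7}{8}$ ($v{\left(U \right)} = -1 - - \frac{1}{8} = -1 + \frac{1}{8} = - \frac{7}{8}$)
$v{\left(6 \right)} P{\left(1 \right)} 11 = - \frac{7 \cdot 1 \cdot 11}{8} = \left(- \frac{7}{8}\right) 11 = - \frac{77}{8}$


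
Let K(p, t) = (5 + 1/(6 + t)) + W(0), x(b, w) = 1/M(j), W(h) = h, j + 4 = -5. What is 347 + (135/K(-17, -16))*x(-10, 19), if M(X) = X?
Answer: 16853/49 ≈ 343.94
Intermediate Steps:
j = -9 (j = -4 - 5 = -9)
x(b, w) = -1/9 (x(b, w) = 1/(-9) = -1/9)
K(p, t) = 5 + 1/(6 + t) (K(p, t) = (5 + 1/(6 + t)) + 0 = 5 + 1/(6 + t))
347 + (135/K(-17, -16))*x(-10, 19) = 347 + (135/(((31 + 5*(-16))/(6 - 16))))*(-1/9) = 347 + (135/(((31 - 80)/(-10))))*(-1/9) = 347 + (135/((-1/10*(-49))))*(-1/9) = 347 + (135/(49/10))*(-1/9) = 347 + (135*(10/49))*(-1/9) = 347 + (1350/49)*(-1/9) = 347 - 150/49 = 16853/49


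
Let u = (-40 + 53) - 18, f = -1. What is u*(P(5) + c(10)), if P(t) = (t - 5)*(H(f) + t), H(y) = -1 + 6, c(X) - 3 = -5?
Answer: 10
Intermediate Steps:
c(X) = -2 (c(X) = 3 - 5 = -2)
H(y) = 5
u = -5 (u = 13 - 18 = -5)
P(t) = (-5 + t)*(5 + t) (P(t) = (t - 5)*(5 + t) = (-5 + t)*(5 + t))
u*(P(5) + c(10)) = -5*((-25 + 5**2) - 2) = -5*((-25 + 25) - 2) = -5*(0 - 2) = -5*(-2) = 10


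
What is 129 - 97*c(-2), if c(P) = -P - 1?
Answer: 32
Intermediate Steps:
c(P) = -1 - P
129 - 97*c(-2) = 129 - 97*(-1 - 1*(-2)) = 129 - 97*(-1 + 2) = 129 - 97*1 = 129 - 97 = 32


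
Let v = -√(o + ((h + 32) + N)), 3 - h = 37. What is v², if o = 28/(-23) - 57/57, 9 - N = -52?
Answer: 1306/23 ≈ 56.783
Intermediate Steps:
N = 61 (N = 9 - 1*(-52) = 9 + 52 = 61)
h = -34 (h = 3 - 1*37 = 3 - 37 = -34)
o = -51/23 (o = 28*(-1/23) - 57*1/57 = -28/23 - 1 = -51/23 ≈ -2.2174)
v = -√30038/23 (v = -√(-51/23 + ((-34 + 32) + 61)) = -√(-51/23 + (-2 + 61)) = -√(-51/23 + 59) = -√(1306/23) = -√30038/23 ≈ -7.5354)
v² = (-√30038/23)² = 1306/23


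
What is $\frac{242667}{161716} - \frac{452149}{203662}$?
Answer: $- \frac{11848840565}{16467701996} \approx -0.71952$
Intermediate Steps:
$\frac{242667}{161716} - \frac{452149}{203662} = - \frac{11848840565}{16467701996}$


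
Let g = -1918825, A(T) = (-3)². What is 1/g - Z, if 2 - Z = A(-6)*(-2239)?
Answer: -38670080226/1918825 ≈ -20153.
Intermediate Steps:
A(T) = 9
Z = 20153 (Z = 2 - 9*(-2239) = 2 - 1*(-20151) = 2 + 20151 = 20153)
1/g - Z = 1/(-1918825) - 1*20153 = -1/1918825 - 20153 = -38670080226/1918825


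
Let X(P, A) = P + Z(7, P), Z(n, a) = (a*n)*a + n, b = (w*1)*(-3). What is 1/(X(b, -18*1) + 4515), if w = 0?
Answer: 1/4522 ≈ 0.00022114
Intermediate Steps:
b = 0 (b = (0*1)*(-3) = 0*(-3) = 0)
Z(n, a) = n + n*a**2 (Z(n, a) = n*a**2 + n = n + n*a**2)
X(P, A) = 7 + P + 7*P**2 (X(P, A) = P + 7*(1 + P**2) = P + (7 + 7*P**2) = 7 + P + 7*P**2)
1/(X(b, -18*1) + 4515) = 1/((7 + 0 + 7*0**2) + 4515) = 1/((7 + 0 + 7*0) + 4515) = 1/((7 + 0 + 0) + 4515) = 1/(7 + 4515) = 1/4522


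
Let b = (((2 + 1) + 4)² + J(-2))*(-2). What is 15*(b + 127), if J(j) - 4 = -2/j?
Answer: 285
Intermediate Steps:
J(j) = 4 - 2/j
b = -108 (b = (((2 + 1) + 4)² + (4 - 2/(-2)))*(-2) = ((3 + 4)² + (4 - 2*(-½)))*(-2) = (7² + (4 + 1))*(-2) = (49 + 5)*(-2) = 54*(-2) = -108)
15*(b + 127) = 15*(-108 + 127) = 15*19 = 285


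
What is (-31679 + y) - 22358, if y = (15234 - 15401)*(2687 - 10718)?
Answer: 1287140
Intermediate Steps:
y = 1341177 (y = -167*(-8031) = 1341177)
(-31679 + y) - 22358 = (-31679 + 1341177) - 22358 = 1309498 - 22358 = 1287140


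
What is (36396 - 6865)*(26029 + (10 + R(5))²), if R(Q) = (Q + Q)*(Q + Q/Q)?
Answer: 913364299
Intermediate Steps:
R(Q) = 2*Q*(1 + Q) (R(Q) = (2*Q)*(Q + 1) = (2*Q)*(1 + Q) = 2*Q*(1 + Q))
(36396 - 6865)*(26029 + (10 + R(5))²) = (36396 - 6865)*(26029 + (10 + 2*5*(1 + 5))²) = 29531*(26029 + (10 + 2*5*6)²) = 29531*(26029 + (10 + 60)²) = 29531*(26029 + 70²) = 29531*(26029 + 4900) = 29531*30929 = 913364299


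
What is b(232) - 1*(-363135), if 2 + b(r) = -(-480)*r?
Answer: 474493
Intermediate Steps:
b(r) = -2 + 480*r (b(r) = -2 - (-480)*r = -2 + 480*r)
b(232) - 1*(-363135) = (-2 + 480*232) - 1*(-363135) = (-2 + 111360) + 363135 = 111358 + 363135 = 474493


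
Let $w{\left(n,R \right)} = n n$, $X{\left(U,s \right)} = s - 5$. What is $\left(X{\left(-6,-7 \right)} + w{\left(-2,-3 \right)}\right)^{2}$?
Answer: $64$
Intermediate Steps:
$X{\left(U,s \right)} = -5 + s$ ($X{\left(U,s \right)} = s - 5 = -5 + s$)
$w{\left(n,R \right)} = n^{2}$
$\left(X{\left(-6,-7 \right)} + w{\left(-2,-3 \right)}\right)^{2} = \left(\left(-5 - 7\right) + \left(-2\right)^{2}\right)^{2} = \left(-12 + 4\right)^{2} = \left(-8\right)^{2} = 64$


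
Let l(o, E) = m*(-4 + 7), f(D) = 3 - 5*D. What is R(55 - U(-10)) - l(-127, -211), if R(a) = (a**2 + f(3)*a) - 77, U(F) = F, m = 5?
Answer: 3353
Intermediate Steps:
R(a) = -77 + a**2 - 12*a (R(a) = (a**2 + (3 - 5*3)*a) - 77 = (a**2 + (3 - 15)*a) - 77 = (a**2 - 12*a) - 77 = -77 + a**2 - 12*a)
l(o, E) = 15 (l(o, E) = 5*(-4 + 7) = 5*3 = 15)
R(55 - U(-10)) - l(-127, -211) = (-77 + (55 - 1*(-10))**2 - 12*(55 - 1*(-10))) - 1*15 = (-77 + (55 + 10)**2 - 12*(55 + 10)) - 15 = (-77 + 65**2 - 12*65) - 15 = (-77 + 4225 - 780) - 15 = 3368 - 15 = 3353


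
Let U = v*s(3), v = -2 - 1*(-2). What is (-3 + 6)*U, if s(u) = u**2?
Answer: 0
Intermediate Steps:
v = 0 (v = -2 + 2 = 0)
U = 0 (U = 0*3**2 = 0*9 = 0)
(-3 + 6)*U = (-3 + 6)*0 = 3*0 = 0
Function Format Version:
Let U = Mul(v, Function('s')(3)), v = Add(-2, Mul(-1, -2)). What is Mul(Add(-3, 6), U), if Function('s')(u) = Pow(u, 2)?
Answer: 0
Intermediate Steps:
v = 0 (v = Add(-2, 2) = 0)
U = 0 (U = Mul(0, Pow(3, 2)) = Mul(0, 9) = 0)
Mul(Add(-3, 6), U) = Mul(Add(-3, 6), 0) = Mul(3, 0) = 0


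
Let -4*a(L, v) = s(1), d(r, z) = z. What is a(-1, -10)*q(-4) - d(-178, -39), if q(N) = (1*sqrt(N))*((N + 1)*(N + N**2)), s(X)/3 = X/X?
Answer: 39 + 54*I ≈ 39.0 + 54.0*I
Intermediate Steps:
s(X) = 3 (s(X) = 3*(X/X) = 3*1 = 3)
a(L, v) = -3/4 (a(L, v) = -1/4*3 = -3/4)
q(N) = sqrt(N)*(1 + N)*(N + N**2) (q(N) = sqrt(N)*((1 + N)*(N + N**2)) = sqrt(N)*(1 + N)*(N + N**2))
a(-1, -10)*q(-4) - d(-178, -39) = -3*(-4)**(3/2)*(1 + (-4)**2 + 2*(-4))/4 - 1*(-39) = -3*(-8*I)*(1 + 16 - 8)/4 + 39 = -3*(-8*I)*9/4 + 39 = -(-54)*I + 39 = 54*I + 39 = 39 + 54*I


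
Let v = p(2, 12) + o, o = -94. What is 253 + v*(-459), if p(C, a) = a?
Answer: 37891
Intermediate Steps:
v = -82 (v = 12 - 94 = -82)
253 + v*(-459) = 253 - 82*(-459) = 253 + 37638 = 37891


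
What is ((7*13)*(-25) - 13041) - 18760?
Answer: -34076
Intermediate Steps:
((7*13)*(-25) - 13041) - 18760 = (91*(-25) - 13041) - 18760 = (-2275 - 13041) - 18760 = -15316 - 18760 = -34076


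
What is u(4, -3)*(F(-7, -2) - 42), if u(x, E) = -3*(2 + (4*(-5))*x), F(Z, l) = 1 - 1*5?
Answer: -10764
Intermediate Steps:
F(Z, l) = -4 (F(Z, l) = 1 - 5 = -4)
u(x, E) = -6 + 60*x (u(x, E) = -3*(2 - 20*x) = -6 + 60*x)
u(4, -3)*(F(-7, -2) - 42) = (-6 + 60*4)*(-4 - 42) = (-6 + 240)*(-46) = 234*(-46) = -10764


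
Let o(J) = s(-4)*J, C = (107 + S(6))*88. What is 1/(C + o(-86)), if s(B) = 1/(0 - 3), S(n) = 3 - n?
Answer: 3/27542 ≈ 0.00010892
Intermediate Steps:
C = 9152 (C = (107 + (3 - 1*6))*88 = (107 + (3 - 6))*88 = (107 - 3)*88 = 104*88 = 9152)
s(B) = -1/3 (s(B) = 1/(-3) = -1/3)
o(J) = -J/3
1/(C + o(-86)) = 1/(9152 - 1/3*(-86)) = 1/(9152 + 86/3) = 1/(27542/3) = 3/27542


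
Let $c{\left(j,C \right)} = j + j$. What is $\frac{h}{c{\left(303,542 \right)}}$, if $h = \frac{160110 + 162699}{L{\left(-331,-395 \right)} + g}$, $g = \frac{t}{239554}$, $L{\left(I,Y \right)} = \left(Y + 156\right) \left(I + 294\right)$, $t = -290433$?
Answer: $\frac{12888364531}{213926644489} \approx 0.060247$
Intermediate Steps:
$L{\left(I,Y \right)} = \left(156 + Y\right) \left(294 + I\right)$
$g = - \frac{290433}{239554} \approx -1.2124$
$c{\left(j,C \right)} = 2 j$
$h = \frac{77330187186}{2118085589}$ ($h = \frac{160110 + 162699}{\left(45864 + 156 \left(-331\right) + 294 \left(-395\right) - -130745\right) - \frac{290433}{239554}} = \frac{322809}{\left(45864 - 51636 - 116130 + 130745\right) - \frac{290433}{239554}} = \frac{322809}{8843 - \frac{290433}{239554}} = \frac{322809}{\frac{2118085589}{239554}} = 322809 \cdot \frac{239554}{2118085589} = \frac{77330187186}{2118085589} \approx 36.509$)
$\frac{h}{c{\left(303,542 \right)}} = \frac{77330187186}{2118085589 \cdot 2 \cdot 303} = \frac{77330187186}{2118085589 \cdot 606} = \frac{77330187186}{2118085589} \cdot \frac{1}{606} = \frac{12888364531}{213926644489}$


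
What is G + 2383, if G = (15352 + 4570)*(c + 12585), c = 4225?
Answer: 334891203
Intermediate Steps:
G = 334888820 (G = (15352 + 4570)*(4225 + 12585) = 19922*16810 = 334888820)
G + 2383 = 334888820 + 2383 = 334891203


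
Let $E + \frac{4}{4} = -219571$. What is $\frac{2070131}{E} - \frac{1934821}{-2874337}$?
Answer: $- \frac{5525421611535}{631123923764} \approx -8.7549$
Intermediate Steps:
$E = -219572$ ($E = -1 - 219571 = -219572$)
$\frac{2070131}{E} - \frac{1934821}{-2874337} = \frac{2070131}{-219572} - \frac{1934821}{-2874337} = 2070131 \left(- \frac{1}{219572}\right) - - \frac{1934821}{2874337} = - \frac{2070131}{219572} + \frac{1934821}{2874337} = - \frac{5525421611535}{631123923764}$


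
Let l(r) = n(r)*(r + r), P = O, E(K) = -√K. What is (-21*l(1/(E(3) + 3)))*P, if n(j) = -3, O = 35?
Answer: 2205 + 735*√3 ≈ 3478.1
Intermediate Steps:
P = 35
l(r) = -6*r (l(r) = -3*(r + r) = -6*r)
(-21*l(1/(E(3) + 3)))*P = -(-126)/(-√3 + 3)*35 = -(-126)/(3 - √3)*35 = (126/(3 - √3))*35 = 4410/(3 - √3)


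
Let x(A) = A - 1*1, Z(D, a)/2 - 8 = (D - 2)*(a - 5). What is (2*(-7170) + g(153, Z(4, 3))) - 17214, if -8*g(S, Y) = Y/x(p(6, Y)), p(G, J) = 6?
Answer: -157771/5 ≈ -31554.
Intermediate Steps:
Z(D, a) = 16 + 2*(-5 + a)*(-2 + D) (Z(D, a) = 16 + 2*((D - 2)*(a - 5)) = 16 + 2*((-2 + D)*(-5 + a)) = 16 + 2*((-5 + a)*(-2 + D)) = 16 + 2*(-5 + a)*(-2 + D))
x(A) = -1 + A (x(A) = A - 1 = -1 + A)
g(S, Y) = -Y/40 (g(S, Y) = -Y/(8*(-1 + 6)) = -Y/(8*5) = -Y/40)
(2*(-7170) + g(153, Z(4, 3))) - 17214 = (2*(-7170) - (36 - 10*4 - 4*3 + 2*4*3)/40) - 17214 = (-14340 - (36 - 40 - 12 + 24)/40) - 17214 = (-14340 - 1/40*8) - 17214 = (-14340 - ⅕) - 17214 = -71701/5 - 17214 = -157771/5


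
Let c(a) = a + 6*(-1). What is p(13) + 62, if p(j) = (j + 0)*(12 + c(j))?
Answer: 309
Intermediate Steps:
c(a) = -6 + a (c(a) = a - 6 = -6 + a)
p(j) = j*(6 + j) (p(j) = (j + 0)*(12 + (-6 + j)) = j*(6 + j))
p(13) + 62 = 13*(6 + 13) + 62 = 13*19 + 62 = 247 + 62 = 309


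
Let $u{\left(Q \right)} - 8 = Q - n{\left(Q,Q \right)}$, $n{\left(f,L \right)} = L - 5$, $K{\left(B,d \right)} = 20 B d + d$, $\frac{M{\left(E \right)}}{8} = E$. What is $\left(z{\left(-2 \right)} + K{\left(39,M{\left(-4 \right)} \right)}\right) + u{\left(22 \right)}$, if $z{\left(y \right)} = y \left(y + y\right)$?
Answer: $-24971$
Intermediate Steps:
$M{\left(E \right)} = 8 E$
$K{\left(B,d \right)} = d + 20 B d$ ($K{\left(B,d \right)} = 20 B d + d = d + 20 B d$)
$z{\left(y \right)} = 2 y^{2}$ ($z{\left(y \right)} = y 2 y = 2 y^{2}$)
$n{\left(f,L \right)} = -5 + L$
$u{\left(Q \right)} = 13$ ($u{\left(Q \right)} = 8 + \left(Q - \left(-5 + Q\right)\right) = 8 + 5 = 13$)
$\left(z{\left(-2 \right)} + K{\left(39,M{\left(-4 \right)} \right)}\right) + u{\left(22 \right)} = \left(2 \left(-2\right)^{2} + 8 \left(-4\right) \left(1 + 20 \cdot 39\right)\right) + 13 = \left(2 \cdot 4 - 32 \left(1 + 780\right)\right) + 13 = \left(8 - 24992\right) + 13 = -24984 + 13 = -24971$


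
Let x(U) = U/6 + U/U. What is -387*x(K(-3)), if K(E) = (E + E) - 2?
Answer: 129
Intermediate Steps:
K(E) = -2 + 2*E (K(E) = 2*E - 2 = -2 + 2*E)
x(U) = 1 + U/6 (x(U) = U*(⅙) + 1 = U/6 + 1 = 1 + U/6)
-387*x(K(-3)) = -387*(1 + (-2 + 2*(-3))/6) = -387*(1 + (-2 - 6)/6) = -387*(1 + (⅙)*(-8)) = -387*(1 - 4/3) = -387*(-⅓) = 129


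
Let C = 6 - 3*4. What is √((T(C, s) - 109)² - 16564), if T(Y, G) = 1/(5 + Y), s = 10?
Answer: 12*I*√31 ≈ 66.813*I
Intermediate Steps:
C = -6 (C = 6 - 12 = -6)
√((T(C, s) - 109)² - 16564) = √((1/(5 - 6) - 109)² - 16564) = √((1/(-1) - 109)² - 16564) = √((-1 - 109)² - 16564) = √((-110)² - 16564) = √(12100 - 16564) = √(-4464) = 12*I*√31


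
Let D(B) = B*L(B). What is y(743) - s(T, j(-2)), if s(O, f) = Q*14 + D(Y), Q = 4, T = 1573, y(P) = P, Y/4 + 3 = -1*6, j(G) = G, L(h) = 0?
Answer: 687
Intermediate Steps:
Y = -36 (Y = -12 + 4*(-1*6) = -12 + 4*(-6) = -12 - 24 = -36)
D(B) = 0 (D(B) = B*0 = 0)
s(O, f) = 56 (s(O, f) = 4*14 + 0 = 56 + 0 = 56)
y(743) - s(T, j(-2)) = 743 - 1*56 = 743 - 56 = 687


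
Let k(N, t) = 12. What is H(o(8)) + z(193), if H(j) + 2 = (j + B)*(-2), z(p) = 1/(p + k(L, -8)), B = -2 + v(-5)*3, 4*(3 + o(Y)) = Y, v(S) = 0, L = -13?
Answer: 821/205 ≈ 4.0049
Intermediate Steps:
o(Y) = -3 + Y/4
B = -2 (B = -2 + 0*3 = -2 + 0 = -2)
z(p) = 1/(12 + p) (z(p) = 1/(p + 12) = 1/(12 + p))
H(j) = 2 - 2*j (H(j) = -2 + (j - 2)*(-2) = -2 + (-2 + j)*(-2) = -2 + (4 - 2*j) = 2 - 2*j)
H(o(8)) + z(193) = (2 - 2*(-3 + (1/4)*8)) + 1/(12 + 193) = (2 - 2*(-3 + 2)) + 1/205 = (2 - 2*(-1)) + 1/205 = (2 + 2) + 1/205 = 4 + 1/205 = 821/205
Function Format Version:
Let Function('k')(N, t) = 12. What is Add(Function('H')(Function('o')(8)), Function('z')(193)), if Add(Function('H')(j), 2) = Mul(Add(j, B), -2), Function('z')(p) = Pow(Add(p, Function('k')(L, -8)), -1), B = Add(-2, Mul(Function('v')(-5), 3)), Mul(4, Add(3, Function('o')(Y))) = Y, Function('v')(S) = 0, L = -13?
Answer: Rational(821, 205) ≈ 4.0049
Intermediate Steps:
Function('o')(Y) = Add(-3, Mul(Rational(1, 4), Y))
B = -2 (B = Add(-2, Mul(0, 3)) = Add(-2, 0) = -2)
Function('z')(p) = Pow(Add(12, p), -1) (Function('z')(p) = Pow(Add(p, 12), -1) = Pow(Add(12, p), -1))
Function('H')(j) = Add(2, Mul(-2, j)) (Function('H')(j) = Add(-2, Mul(Add(j, -2), -2)) = Add(-2, Mul(Add(-2, j), -2)) = Add(-2, Add(4, Mul(-2, j))) = Add(2, Mul(-2, j)))
Add(Function('H')(Function('o')(8)), Function('z')(193)) = Add(Add(2, Mul(-2, Add(-3, Mul(Rational(1, 4), 8)))), Pow(Add(12, 193), -1)) = Add(Add(2, Mul(-2, Add(-3, 2))), Pow(205, -1)) = Add(Add(2, Mul(-2, -1)), Rational(1, 205)) = Add(Add(2, 2), Rational(1, 205)) = Add(4, Rational(1, 205)) = Rational(821, 205)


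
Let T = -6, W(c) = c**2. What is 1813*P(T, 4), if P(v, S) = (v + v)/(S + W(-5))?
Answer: -21756/29 ≈ -750.21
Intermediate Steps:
P(v, S) = 2*v/(25 + S) (P(v, S) = (v + v)/(S + (-5)**2) = (2*v)/(S + 25) = (2*v)/(25 + S) = 2*v/(25 + S))
1813*P(T, 4) = 1813*(2*(-6)/(25 + 4)) = 1813*(2*(-6)/29) = 1813*(2*(-6)*(1/29)) = 1813*(-12/29) = -21756/29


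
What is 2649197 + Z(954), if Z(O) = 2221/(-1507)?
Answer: 3992337658/1507 ≈ 2.6492e+6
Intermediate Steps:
Z(O) = -2221/1507 (Z(O) = 2221*(-1/1507) = -2221/1507)
2649197 + Z(954) = 2649197 - 2221/1507 = 3992337658/1507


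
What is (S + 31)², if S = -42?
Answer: 121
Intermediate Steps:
(S + 31)² = (-42 + 31)² = (-11)² = 121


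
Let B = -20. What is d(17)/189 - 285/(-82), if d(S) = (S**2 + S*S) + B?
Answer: 11069/1722 ≈ 6.4280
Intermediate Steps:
d(S) = -20 + 2*S**2 (d(S) = (S**2 + S*S) - 20 = (S**2 + S**2) - 20 = 2*S**2 - 20 = -20 + 2*S**2)
d(17)/189 - 285/(-82) = (-20 + 2*17**2)/189 - 285/(-82) = (-20 + 2*289)*(1/189) - 285*(-1/82) = (-20 + 578)*(1/189) + 285/82 = 558*(1/189) + 285/82 = 62/21 + 285/82 = 11069/1722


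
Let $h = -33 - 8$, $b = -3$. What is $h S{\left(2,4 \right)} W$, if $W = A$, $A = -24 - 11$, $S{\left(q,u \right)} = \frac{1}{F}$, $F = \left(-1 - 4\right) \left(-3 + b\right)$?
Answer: $\frac{287}{6} \approx 47.833$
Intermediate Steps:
$F = 30$ ($F = \left(-1 - 4\right) \left(-3 - 3\right) = \left(-5\right) \left(-6\right) = 30$)
$h = -41$ ($h = -33 - 8 = -41$)
$S{\left(q,u \right)} = \frac{1}{30}$
$A = -35$ ($A = -24 - 11 = -35$)
$W = -35$
$h S{\left(2,4 \right)} W = \left(-41\right) \frac{1}{30} \left(-35\right) = \left(- \frac{41}{30}\right) \left(-35\right) = \frac{287}{6}$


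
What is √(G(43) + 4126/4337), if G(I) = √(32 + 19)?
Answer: √(17894462 + 18809569*√51)/4337 ≈ 2.8448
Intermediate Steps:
G(I) = √51
√(G(43) + 4126/4337) = √(√51 + 4126/4337) = √(4126/4337 + √51)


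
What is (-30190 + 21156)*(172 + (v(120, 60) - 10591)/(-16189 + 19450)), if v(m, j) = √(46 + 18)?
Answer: -4971491506/3261 ≈ -1.5245e+6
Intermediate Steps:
v(m, j) = 8 (v(m, j) = √64 = 8)
(-30190 + 21156)*(172 + (v(120, 60) - 10591)/(-16189 + 19450)) = (-30190 + 21156)*(172 + (8 - 10591)/(-16189 + 19450)) = -9034*(172 - 10583/3261) = -9034*550309/3261 = -4971491506/3261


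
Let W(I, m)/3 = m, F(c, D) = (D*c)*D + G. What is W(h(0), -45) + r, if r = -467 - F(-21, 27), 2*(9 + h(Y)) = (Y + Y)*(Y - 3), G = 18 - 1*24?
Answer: 14713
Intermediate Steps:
G = -6 (G = 18 - 24 = -6)
h(Y) = -9 + Y*(-3 + Y) (h(Y) = -9 + ((Y + Y)*(Y - 3))/2 = -9 + ((2*Y)*(-3 + Y))/2 = -9 + (2*Y*(-3 + Y))/2 = -9 + Y*(-3 + Y))
F(c, D) = -6 + c*D**2 (F(c, D) = (D*c)*D - 6 = c*D**2 - 6 = -6 + c*D**2)
W(I, m) = 3*m
r = 14848 (r = -467 - (-6 - 21*27**2) = -467 - (-6 - 21*729) = -467 - (-6 - 15309) = -467 - 1*(-15315) = -467 + 15315 = 14848)
W(h(0), -45) + r = 3*(-45) + 14848 = -135 + 14848 = 14713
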